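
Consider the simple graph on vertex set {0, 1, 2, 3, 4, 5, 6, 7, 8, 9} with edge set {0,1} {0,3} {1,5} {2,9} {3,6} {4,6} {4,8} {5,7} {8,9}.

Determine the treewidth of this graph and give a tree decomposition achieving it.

Treewidth 1.
One optimal decomposition is:
Bags: B1 = {2, 9}  B2 = {8, 9}  B3 = {4, 8}  B4 = {4, 6}  B5 = {3, 6}  B6 = {0, 3}  B7 = {0, 1}  B8 = {1, 5}  B9 = {5, 7}
Tree: B1–B2, B2–B3, B3–B4, B4–B5, B5–B6, B6–B7, B7–B8, B8–B9

The largest bag has 2 vertices, giving width 1; this decomposition certifies tw(G) ≤ 1. G has an edge, so its treewidth is at least 1. Hence tw(G) = 1 exactly.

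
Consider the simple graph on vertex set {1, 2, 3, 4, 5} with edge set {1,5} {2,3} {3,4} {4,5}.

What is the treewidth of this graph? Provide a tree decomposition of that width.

Treewidth 1.
One optimal decomposition is:
Bags: B1 = {1, 5}  B2 = {4, 5}  B3 = {3, 4}  B4 = {2, 3}
Tree: B1–B2, B2–B3, B3–B4

Each bag holds 2 vertices, so the decomposition has width 1, which upper-bounds the treewidth. Any graph with an edge has treewidth ≥ 1, and G has the edge 1–5. Combining the bounds, tw(G) = 1.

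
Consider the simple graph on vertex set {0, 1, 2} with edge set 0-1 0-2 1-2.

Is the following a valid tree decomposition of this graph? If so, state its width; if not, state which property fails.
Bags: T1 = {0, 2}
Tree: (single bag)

No — vertex 1 appears in no bag.

A tree decomposition must satisfy three properties: every vertex lies in some bag; for every edge, both endpoints lie together in some bag; and for every vertex, the bags containing it form a connected subtree. Here vertex 1 appears in no bag, so the decomposition is invalid.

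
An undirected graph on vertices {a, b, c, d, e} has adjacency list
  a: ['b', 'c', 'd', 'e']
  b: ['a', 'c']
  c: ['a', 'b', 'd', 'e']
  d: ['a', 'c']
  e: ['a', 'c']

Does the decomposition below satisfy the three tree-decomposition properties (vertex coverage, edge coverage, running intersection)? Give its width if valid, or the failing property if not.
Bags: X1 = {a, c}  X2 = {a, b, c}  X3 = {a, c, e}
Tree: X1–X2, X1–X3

No — vertex d appears in no bag.

A tree decomposition must satisfy three properties: every vertex lies in some bag; for every edge, both endpoints lie together in some bag; and for every vertex, the bags containing it form a connected subtree. Here vertex d appears in no bag, so the decomposition is invalid.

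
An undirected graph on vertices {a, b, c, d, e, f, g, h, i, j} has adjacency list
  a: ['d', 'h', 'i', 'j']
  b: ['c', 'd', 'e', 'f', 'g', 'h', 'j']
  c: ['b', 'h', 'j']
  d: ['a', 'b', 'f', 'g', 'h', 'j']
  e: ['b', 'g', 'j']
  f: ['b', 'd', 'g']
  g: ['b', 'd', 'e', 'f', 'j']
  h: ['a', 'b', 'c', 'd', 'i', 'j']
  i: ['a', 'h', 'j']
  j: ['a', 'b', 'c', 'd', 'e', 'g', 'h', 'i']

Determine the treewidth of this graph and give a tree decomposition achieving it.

Treewidth 3.
One such decomposition:
Bags: B1 = {a, d, h, j}  B2 = {b, d, h, j}  B3 = {b, d, g, j}  B4 = {b, d, f, g}  B5 = {a, h, i, j}  B6 = {b, c, h, j}  B7 = {b, e, g, j}
Tree: B1–B2, B2–B3, B3–B4, B1–B5, B2–B6, B3–B7

Every bag has size at most 4, so the width is 4 − 1 = 3 and tw(G) ≤ 3. Conversely, {b, d, g, j} is a clique of size 4, and the vertices of any clique must share a bag in every tree decomposition; so some bag has ≥ 4 vertices and tw(G) ≥ 3. Combining the bounds, tw(G) = 3.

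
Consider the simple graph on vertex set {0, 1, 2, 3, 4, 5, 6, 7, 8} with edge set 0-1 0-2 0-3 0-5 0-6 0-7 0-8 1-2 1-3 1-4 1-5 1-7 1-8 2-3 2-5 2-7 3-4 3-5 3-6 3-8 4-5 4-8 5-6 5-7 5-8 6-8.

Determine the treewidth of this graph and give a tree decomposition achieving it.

Treewidth 4.
One such decomposition:
Bags: B1 = {0, 1, 3, 5, 8}  B2 = {0, 1, 2, 3, 5}  B3 = {1, 3, 4, 5, 8}  B4 = {0, 1, 2, 5, 7}  B5 = {0, 3, 5, 6, 8}
Tree: B1–B2, B1–B3, B2–B4, B1–B5

Each bag holds 5 vertices, so the decomposition has width 4, which upper-bounds the treewidth. On the other hand G contains the 5-clique {0, 1, 3, 5, 8}. A clique must lie in a single bag of any decomposition, so no decomposition can have width below 4. Combining the bounds, tw(G) = 4.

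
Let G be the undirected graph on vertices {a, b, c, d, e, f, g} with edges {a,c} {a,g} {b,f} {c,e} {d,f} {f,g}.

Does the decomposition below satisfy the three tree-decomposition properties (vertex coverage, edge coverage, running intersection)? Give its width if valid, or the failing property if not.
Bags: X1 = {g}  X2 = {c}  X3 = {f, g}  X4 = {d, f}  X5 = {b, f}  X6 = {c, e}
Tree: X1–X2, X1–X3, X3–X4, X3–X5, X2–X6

No — vertex a appears in no bag.

A tree decomposition must satisfy three properties: every vertex lies in some bag; for every edge, both endpoints lie together in some bag; and for every vertex, the bags containing it form a connected subtree. Here vertex a appears in no bag, so the decomposition is invalid.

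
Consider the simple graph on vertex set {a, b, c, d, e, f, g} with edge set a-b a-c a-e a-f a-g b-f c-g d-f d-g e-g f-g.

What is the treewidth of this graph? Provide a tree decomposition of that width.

Each bag holds 3 vertices, so the decomposition has width 2, which upper-bounds the treewidth. For the lower bound, the 3 vertices {d, f, g} are pairwise adjacent, and any tree decomposition puts a clique entirely inside one bag — forcing width ≥ 2. Combining the bounds, tw(G) = 2.

Treewidth 2.
Bags: B1 = {d, f, g}  B2 = {a, f, g}  B3 = {a, e, g}  B4 = {a, c, g}  B5 = {a, b, f}
Tree: B1–B2, B2–B3, B2–B4, B2–B5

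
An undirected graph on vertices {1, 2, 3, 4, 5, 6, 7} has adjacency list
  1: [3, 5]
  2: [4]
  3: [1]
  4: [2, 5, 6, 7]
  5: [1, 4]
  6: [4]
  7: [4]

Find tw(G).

A width-1 tree decomposition is:
Bags: B1 = {1, 3}  B2 = {1, 5}  B3 = {4, 5}  B4 = {4, 6}  B5 = {2, 4}  B6 = {4, 7}
Tree: B1–B2, B2–B3, B3–B4, B4–B5, B3–B6
Every bag has size at most 2, so the width is 2 − 1 = 1 and tw(G) ≤ 1. Since G has at least one edge (e.g. 3–1), it is not an edgeless graph, so tw(G) ≥ 1. Combining the bounds, tw(G) = 1.

1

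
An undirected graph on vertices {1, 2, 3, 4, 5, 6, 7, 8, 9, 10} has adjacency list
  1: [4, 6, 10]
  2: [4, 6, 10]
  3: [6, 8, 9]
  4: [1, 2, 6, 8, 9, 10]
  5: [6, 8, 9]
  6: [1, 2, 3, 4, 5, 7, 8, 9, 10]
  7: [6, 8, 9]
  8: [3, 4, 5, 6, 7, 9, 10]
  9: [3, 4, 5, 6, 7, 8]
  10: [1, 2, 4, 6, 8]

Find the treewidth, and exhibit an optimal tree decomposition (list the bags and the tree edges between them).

Treewidth 3.
Bags: B1 = {3, 6, 8, 9}  B2 = {4, 6, 8, 9}  B3 = {4, 6, 8, 10}  B4 = {1, 4, 6, 10}  B5 = {6, 7, 8, 9}  B6 = {2, 4, 6, 10}  B7 = {5, 6, 8, 9}
Tree: B1–B2, B2–B3, B3–B4, B2–B5, B3–B6, B5–B7

Each bag holds 4 vertices, so the decomposition has width 3, which upper-bounds the treewidth. For the lower bound, the 4 vertices {3, 6, 8, 9} are pairwise adjacent, and any tree decomposition puts a clique entirely inside one bag — forcing width ≥ 3. Hence tw(G) = 3 exactly.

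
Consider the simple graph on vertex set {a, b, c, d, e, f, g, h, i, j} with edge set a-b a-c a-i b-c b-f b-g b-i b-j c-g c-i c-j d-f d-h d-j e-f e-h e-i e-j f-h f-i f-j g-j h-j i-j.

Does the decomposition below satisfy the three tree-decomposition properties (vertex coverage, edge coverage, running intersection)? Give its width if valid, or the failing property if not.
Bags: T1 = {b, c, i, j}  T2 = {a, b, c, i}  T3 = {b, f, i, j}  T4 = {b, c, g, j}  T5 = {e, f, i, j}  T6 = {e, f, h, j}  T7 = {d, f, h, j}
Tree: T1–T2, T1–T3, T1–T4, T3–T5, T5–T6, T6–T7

Yes; width 3.

Every vertex of G appears in some bag (union = {a, b, c, d, e, f, g, h, i, j}); every edge is covered by a bag; and for each vertex v the set of bags containing v is connected in the bag tree. The decomposition is therefore valid. The largest bag has 4 vertices, so the width is 3.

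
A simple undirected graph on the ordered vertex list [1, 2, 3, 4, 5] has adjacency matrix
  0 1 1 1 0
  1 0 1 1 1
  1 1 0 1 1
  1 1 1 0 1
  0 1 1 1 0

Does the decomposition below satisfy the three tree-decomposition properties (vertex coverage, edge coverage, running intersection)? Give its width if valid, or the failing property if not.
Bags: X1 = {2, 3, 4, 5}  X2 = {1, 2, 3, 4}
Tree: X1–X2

Every vertex of G appears in some bag (union = {1, 2, 3, 4, 5}); every edge is covered by a bag; and for each vertex v the set of bags containing v is connected in the bag tree. The decomposition is therefore valid. The largest bag has 4 vertices, so the width is 3.

Yes; width 3.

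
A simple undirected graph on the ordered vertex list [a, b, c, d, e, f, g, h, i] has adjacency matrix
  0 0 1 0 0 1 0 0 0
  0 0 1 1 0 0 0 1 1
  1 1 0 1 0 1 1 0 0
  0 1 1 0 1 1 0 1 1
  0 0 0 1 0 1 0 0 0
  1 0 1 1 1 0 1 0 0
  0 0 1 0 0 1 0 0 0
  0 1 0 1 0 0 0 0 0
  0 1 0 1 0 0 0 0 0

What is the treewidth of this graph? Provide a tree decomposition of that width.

Treewidth 2.
One such decomposition:
Bags: B1 = {c, d, f}  B2 = {d, e, f}  B3 = {b, c, d}  B4 = {b, d, i}  B5 = {b, d, h}  B6 = {c, f, g}  B7 = {a, c, f}
Tree: B1–B2, B1–B3, B3–B4, B3–B5, B1–B6, B1–B7

The largest bag has 3 vertices, giving width 2; this decomposition certifies tw(G) ≤ 2. For the lower bound, the 3 vertices {d, e, f} are pairwise adjacent, and any tree decomposition puts a clique entirely inside one bag — forcing width ≥ 2. The upper and lower bounds meet at 2, so that is the treewidth.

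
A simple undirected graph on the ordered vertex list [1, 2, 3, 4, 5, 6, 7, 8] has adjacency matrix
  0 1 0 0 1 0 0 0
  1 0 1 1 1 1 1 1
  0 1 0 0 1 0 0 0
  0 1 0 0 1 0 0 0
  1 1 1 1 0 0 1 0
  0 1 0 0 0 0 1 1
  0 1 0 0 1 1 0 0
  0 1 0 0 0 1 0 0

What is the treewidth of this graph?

2

A width-2 tree decomposition is:
Bags: B1 = {2, 5, 7}  B2 = {2, 6, 7}  B3 = {2, 6, 8}  B4 = {2, 4, 5}  B5 = {1, 2, 5}  B6 = {2, 3, 5}
Tree: B1–B2, B2–B3, B1–B4, B1–B5, B1–B6
Each bag holds 3 vertices, so the decomposition has width 2, which upper-bounds the treewidth. For the lower bound, the 3 vertices {2, 6, 8} are pairwise adjacent, and any tree decomposition puts a clique entirely inside one bag — forcing width ≥ 2. Hence tw(G) = 2 exactly.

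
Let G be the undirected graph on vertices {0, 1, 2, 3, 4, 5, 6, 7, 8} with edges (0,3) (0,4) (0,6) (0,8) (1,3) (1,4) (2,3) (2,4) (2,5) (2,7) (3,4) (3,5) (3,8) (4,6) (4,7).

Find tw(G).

2

A width-2 tree decomposition is:
Bags: B1 = {2, 3, 4}  B2 = {2, 3, 5}  B3 = {0, 3, 4}  B4 = {0, 3, 8}  B5 = {0, 4, 6}  B6 = {1, 3, 4}  B7 = {2, 4, 7}
Tree: B1–B2, B1–B3, B3–B4, B3–B5, B1–B6, B1–B7
Each bag holds 3 vertices, so the decomposition has width 2, which upper-bounds the treewidth. Conversely, {0, 3, 8} is a clique of size 3, and the vertices of any clique must share a bag in every tree decomposition; so some bag has ≥ 3 vertices and tw(G) ≥ 2. The upper and lower bounds meet at 2, so that is the treewidth.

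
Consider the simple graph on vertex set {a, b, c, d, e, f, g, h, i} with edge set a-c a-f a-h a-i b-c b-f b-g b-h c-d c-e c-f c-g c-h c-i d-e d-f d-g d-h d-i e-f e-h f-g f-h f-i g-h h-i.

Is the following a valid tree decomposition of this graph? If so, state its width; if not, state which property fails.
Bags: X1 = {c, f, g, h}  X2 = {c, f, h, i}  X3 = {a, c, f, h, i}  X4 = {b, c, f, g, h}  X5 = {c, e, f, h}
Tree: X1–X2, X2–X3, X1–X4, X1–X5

A tree decomposition must satisfy three properties: every vertex lies in some bag; for every edge, both endpoints lie together in some bag; and for every vertex, the bags containing it form a connected subtree. Here vertex d appears in no bag, so the decomposition is invalid.

No — vertex d appears in no bag.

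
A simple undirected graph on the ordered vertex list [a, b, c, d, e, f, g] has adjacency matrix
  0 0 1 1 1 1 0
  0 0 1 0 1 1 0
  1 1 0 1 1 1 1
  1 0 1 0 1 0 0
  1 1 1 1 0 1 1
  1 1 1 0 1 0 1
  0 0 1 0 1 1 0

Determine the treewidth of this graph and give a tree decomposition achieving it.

Each bag holds 4 vertices, so the decomposition has width 3, which upper-bounds the treewidth. For the lower bound, the 4 vertices {a, c, d, e} are pairwise adjacent, and any tree decomposition puts a clique entirely inside one bag — forcing width ≥ 3. Combining the bounds, tw(G) = 3.

Treewidth 3.
Bags: B1 = {c, e, f, g}  B2 = {a, c, e, f}  B3 = {a, c, d, e}  B4 = {b, c, e, f}
Tree: B1–B2, B2–B3, B2–B4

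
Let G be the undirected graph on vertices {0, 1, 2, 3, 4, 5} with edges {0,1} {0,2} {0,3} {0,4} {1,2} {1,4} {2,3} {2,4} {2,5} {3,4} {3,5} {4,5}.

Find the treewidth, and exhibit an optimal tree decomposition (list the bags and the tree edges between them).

The largest bag has 4 vertices, giving width 3; this decomposition certifies tw(G) ≤ 3. For the lower bound, the 4 vertices {0, 1, 2, 4} are pairwise adjacent, and any tree decomposition puts a clique entirely inside one bag — forcing width ≥ 3. The upper and lower bounds meet at 3, so that is the treewidth.

Treewidth 3.
One optimal decomposition is:
Bags: B1 = {0, 1, 2, 4}  B2 = {0, 2, 3, 4}  B3 = {2, 3, 4, 5}
Tree: B1–B2, B2–B3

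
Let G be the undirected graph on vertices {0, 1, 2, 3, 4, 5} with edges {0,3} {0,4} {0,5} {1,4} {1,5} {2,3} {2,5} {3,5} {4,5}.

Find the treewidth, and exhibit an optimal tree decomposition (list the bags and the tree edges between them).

The largest bag has 3 vertices, giving width 2; this decomposition certifies tw(G) ≤ 2. For the lower bound, the 3 vertices {0, 3, 5} are pairwise adjacent, and any tree decomposition puts a clique entirely inside one bag — forcing width ≥ 2. Therefore the treewidth is 2.

Treewidth 2.
One such decomposition:
Bags: B1 = {0, 3, 5}  B2 = {0, 4, 5}  B3 = {2, 3, 5}  B4 = {1, 4, 5}
Tree: B1–B2, B1–B3, B2–B4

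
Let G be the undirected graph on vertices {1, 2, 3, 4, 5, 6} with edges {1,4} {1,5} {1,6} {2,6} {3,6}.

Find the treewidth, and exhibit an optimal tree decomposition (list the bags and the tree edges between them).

Every bag has size at most 2, so the width is 2 − 1 = 1 and tw(G) ≤ 1. Since G has at least one edge (e.g. 6–1), it is not an edgeless graph, so tw(G) ≥ 1. Combining the bounds, tw(G) = 1.

Treewidth 1.
One such decomposition:
Bags: B1 = {1, 6}  B2 = {1, 5}  B3 = {1, 4}  B4 = {2, 6}  B5 = {3, 6}
Tree: B1–B2, B1–B3, B1–B4, B1–B5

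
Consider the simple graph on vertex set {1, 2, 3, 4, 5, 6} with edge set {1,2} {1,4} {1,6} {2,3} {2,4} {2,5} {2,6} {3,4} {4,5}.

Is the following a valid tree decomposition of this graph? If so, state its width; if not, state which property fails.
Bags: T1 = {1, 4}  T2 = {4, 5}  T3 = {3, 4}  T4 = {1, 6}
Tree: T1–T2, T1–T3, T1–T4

A tree decomposition must satisfy three properties: every vertex lies in some bag; for every edge, both endpoints lie together in some bag; and for every vertex, the bags containing it form a connected subtree. Here vertex 2 appears in no bag, so the decomposition is invalid.

No — vertex 2 appears in no bag.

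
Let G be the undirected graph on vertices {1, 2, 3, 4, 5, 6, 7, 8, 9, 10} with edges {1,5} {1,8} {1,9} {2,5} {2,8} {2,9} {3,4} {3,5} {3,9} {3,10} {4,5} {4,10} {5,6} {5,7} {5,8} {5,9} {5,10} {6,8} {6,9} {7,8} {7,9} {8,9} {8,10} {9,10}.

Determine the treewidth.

A width-3 tree decomposition is:
Bags: B1 = {5, 7, 8, 9}  B2 = {5, 8, 9, 10}  B3 = {1, 5, 8, 9}  B4 = {5, 6, 8, 9}  B5 = {3, 5, 9, 10}  B6 = {2, 5, 8, 9}  B7 = {3, 4, 5, 10}
Tree: B1–B2, B1–B3, B2–B4, B2–B5, B3–B6, B5–B7
Each bag holds 4 vertices, so the decomposition has width 3, which upper-bounds the treewidth. On the other hand G contains the 4-clique {1, 5, 8, 9}. A clique must lie in a single bag of any decomposition, so no decomposition can have width below 3. Therefore the treewidth is 3.

3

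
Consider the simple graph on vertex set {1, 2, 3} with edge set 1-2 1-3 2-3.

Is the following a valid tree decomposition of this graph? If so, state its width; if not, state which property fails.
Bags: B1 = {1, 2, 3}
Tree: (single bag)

Checking the three conditions: (i) the bags cover all of {1, 2, 3}; (ii) for each edge, some bag contains both endpoints; (iii) the bags containing any fixed vertex form a subtree. All hold, so the decomposition is valid with width 3 − 1 = 2.

Yes; width 2.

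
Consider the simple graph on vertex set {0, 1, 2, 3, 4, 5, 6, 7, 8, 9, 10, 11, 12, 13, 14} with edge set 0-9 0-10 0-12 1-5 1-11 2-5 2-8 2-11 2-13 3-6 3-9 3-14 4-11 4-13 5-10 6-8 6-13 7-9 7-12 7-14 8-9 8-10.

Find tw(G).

A width-3 tree decomposition is:
Bags: B1 = {3, 7, 12, 14}  B2 = {3, 7, 9, 12}  B3 = {0, 3, 9, 12}  B4 = {0, 3, 6, 9}  B5 = {0, 6, 8, 9}  B6 = {0, 6, 8, 10}  B7 = {6, 8, 10, 13}  B8 = {2, 8, 10, 13}  B9 = {2, 5, 10, 13}  B10 = {2, 4, 5, 13}  B11 = {2, 4, 5, 11}  B12 = {1, 4, 5, 11}
Tree: B1–B2, B2–B3, B3–B4, B4–B5, B5–B6, B6–B7, B7–B8, B8–B9, B9–B10, B10–B11, B11–B12
Every bag has size at most 4, so the width is 4 − 1 = 3 and tw(G) ≤ 3. For the lower bound: the 4 vertex sets {7,12,14}, {3}, {9}, {0,6,8,10} are disjoint, each induces a connected subgraph, and every pair is joined by at least one edge of G. Contracting each set to a single vertex therefore yields K_{4} as a minor, and since treewidth is minor-monotone, tw(G) ≥ tw(K_{4}) = 3. Therefore the treewidth is 3.

3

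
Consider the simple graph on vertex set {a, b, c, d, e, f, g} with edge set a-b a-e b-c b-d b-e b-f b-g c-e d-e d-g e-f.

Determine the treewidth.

2

A width-2 tree decomposition is:
Bags: B1 = {b, d, e}  B2 = {b, e, f}  B3 = {b, d, g}  B4 = {b, c, e}  B5 = {a, b, e}
Tree: B1–B2, B1–B3, B2–B4, B2–B5
Each bag holds 3 vertices, so the decomposition has width 2, which upper-bounds the treewidth. For the lower bound, the 3 vertices {b, d, g} are pairwise adjacent, and any tree decomposition puts a clique entirely inside one bag — forcing width ≥ 2. Therefore the treewidth is 2.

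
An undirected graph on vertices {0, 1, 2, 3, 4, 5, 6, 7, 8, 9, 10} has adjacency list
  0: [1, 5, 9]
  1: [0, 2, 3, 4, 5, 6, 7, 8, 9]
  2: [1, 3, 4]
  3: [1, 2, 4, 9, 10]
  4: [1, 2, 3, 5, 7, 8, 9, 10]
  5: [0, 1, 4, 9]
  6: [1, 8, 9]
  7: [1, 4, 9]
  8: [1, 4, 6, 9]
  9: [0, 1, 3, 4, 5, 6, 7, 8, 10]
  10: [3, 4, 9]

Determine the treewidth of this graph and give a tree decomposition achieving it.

Treewidth 3.
Bags: B1 = {0, 1, 5, 9}  B2 = {1, 4, 5, 9}  B3 = {1, 3, 4, 9}  B4 = {1, 4, 8, 9}  B5 = {1, 4, 7, 9}  B6 = {3, 4, 9, 10}  B7 = {1, 2, 3, 4}  B8 = {1, 6, 8, 9}
Tree: B1–B2, B2–B3, B3–B4, B2–B5, B3–B6, B3–B7, B4–B8

Every bag has size at most 4, so the width is 4 − 1 = 3 and tw(G) ≤ 3. For the lower bound, the 4 vertices {0, 1, 5, 9} are pairwise adjacent, and any tree decomposition puts a clique entirely inside one bag — forcing width ≥ 3. Combining the bounds, tw(G) = 3.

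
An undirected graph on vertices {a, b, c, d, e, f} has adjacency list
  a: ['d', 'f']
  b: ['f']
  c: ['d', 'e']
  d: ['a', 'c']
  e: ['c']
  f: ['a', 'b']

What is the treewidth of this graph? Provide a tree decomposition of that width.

Treewidth 1.
One optimal decomposition is:
Bags: B1 = {b, f}  B2 = {a, f}  B3 = {a, d}  B4 = {c, d}  B5 = {c, e}
Tree: B1–B2, B2–B3, B3–B4, B4–B5

The largest bag has 2 vertices, giving width 1; this decomposition certifies tw(G) ≤ 1. Any graph with an edge has treewidth ≥ 1, and G has the edge b–f. Therefore the treewidth is 1.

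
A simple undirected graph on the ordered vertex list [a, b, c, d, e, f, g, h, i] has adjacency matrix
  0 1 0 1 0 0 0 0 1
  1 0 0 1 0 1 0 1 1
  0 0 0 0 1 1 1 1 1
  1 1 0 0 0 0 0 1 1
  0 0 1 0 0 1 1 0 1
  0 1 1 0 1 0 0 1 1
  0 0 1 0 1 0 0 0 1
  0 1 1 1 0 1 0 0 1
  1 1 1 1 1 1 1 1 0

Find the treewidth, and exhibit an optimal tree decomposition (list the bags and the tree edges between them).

Every bag has size at most 4, so the width is 4 − 1 = 3 and tw(G) ≤ 3. On the other hand G contains the 4-clique {b, d, h, i}. A clique must lie in a single bag of any decomposition, so no decomposition can have width below 3. Hence tw(G) = 3 exactly.

Treewidth 3.
One optimal decomposition is:
Bags: B1 = {c, f, h, i}  B2 = {b, f, h, i}  B3 = {c, e, f, i}  B4 = {b, d, h, i}  B5 = {c, e, g, i}  B6 = {a, b, d, i}
Tree: B1–B2, B1–B3, B2–B4, B3–B5, B4–B6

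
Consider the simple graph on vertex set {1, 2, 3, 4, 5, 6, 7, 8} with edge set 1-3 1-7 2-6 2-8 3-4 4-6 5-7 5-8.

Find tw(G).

2

A width-2 tree decomposition is:
Bags: B1 = {1, 3, 4}  B2 = {1, 4, 7}  B3 = {4, 5, 7}  B4 = {4, 5, 8}  B5 = {2, 4, 8}  B6 = {2, 4, 6}
Tree: B1–B2, B2–B3, B3–B4, B4–B5, B5–B6
Each bag holds 3 vertices, so the decomposition has width 2, which upper-bounds the treewidth. Since 4–3–1–7–5–8–2–6–4 is a cycle in G, G is not acyclic. Forests are exactly the graphs of treewidth ≤ 1, so tw(G) ≥ 2. Hence tw(G) = 2 exactly.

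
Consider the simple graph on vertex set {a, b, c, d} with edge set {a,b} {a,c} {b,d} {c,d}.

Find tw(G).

A width-2 tree decomposition is:
Bags: B1 = {a, b, c}  B2 = {b, c, d}
Tree: B1–B2
Every bag has size at most 3, so the width is 3 − 1 = 2 and tw(G) ≤ 2. Since b–a–c–d–b is a cycle in G, G is not acyclic. Forests are exactly the graphs of treewidth ≤ 1, so tw(G) ≥ 2. Therefore the treewidth is 2.

2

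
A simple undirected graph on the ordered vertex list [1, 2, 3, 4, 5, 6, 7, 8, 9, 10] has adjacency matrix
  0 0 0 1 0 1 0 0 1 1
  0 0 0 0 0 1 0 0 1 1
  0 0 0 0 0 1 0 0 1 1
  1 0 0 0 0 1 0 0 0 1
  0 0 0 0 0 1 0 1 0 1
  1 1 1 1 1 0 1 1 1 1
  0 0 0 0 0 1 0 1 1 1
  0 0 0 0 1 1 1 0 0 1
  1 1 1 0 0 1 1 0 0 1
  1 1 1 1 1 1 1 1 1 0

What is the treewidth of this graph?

3

A width-3 tree decomposition is:
Bags: B1 = {5, 6, 8, 10}  B2 = {6, 7, 8, 10}  B3 = {6, 7, 9, 10}  B4 = {2, 6, 9, 10}  B5 = {1, 6, 9, 10}  B6 = {1, 4, 6, 10}  B7 = {3, 6, 9, 10}
Tree: B1–B2, B2–B3, B3–B4, B3–B5, B5–B6, B5–B7
Each bag holds 4 vertices, so the decomposition has width 3, which upper-bounds the treewidth. On the other hand G contains the 4-clique {5, 6, 8, 10}. A clique must lie in a single bag of any decomposition, so no decomposition can have width below 3. Combining the bounds, tw(G) = 3.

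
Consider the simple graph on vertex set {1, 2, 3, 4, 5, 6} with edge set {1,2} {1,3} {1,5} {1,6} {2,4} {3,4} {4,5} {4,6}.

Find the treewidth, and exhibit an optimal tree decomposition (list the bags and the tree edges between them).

The largest bag has 3 vertices, giving width 2; this decomposition certifies tw(G) ≤ 2. For the lower bound, G contains the cycle 6–4–3–1–6, so G is not a forest; only forests have treewidth ≤ 1, hence tw(G) ≥ 2. Hence tw(G) = 2 exactly.

Treewidth 2.
One such decomposition:
Bags: B1 = {1, 4, 6}  B2 = {1, 3, 4}  B3 = {1, 4, 5}  B4 = {1, 2, 4}
Tree: B1–B2, B2–B3, B3–B4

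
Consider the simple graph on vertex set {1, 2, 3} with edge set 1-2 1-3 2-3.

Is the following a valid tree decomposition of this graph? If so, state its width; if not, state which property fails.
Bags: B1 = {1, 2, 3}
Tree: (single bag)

Every vertex of G appears in some bag (union = {1, 2, 3}); every edge is covered by a bag; and for each vertex v the set of bags containing v is connected in the bag tree. The decomposition is therefore valid. The largest bag has 3 vertices, so the width is 2.

Yes; width 2.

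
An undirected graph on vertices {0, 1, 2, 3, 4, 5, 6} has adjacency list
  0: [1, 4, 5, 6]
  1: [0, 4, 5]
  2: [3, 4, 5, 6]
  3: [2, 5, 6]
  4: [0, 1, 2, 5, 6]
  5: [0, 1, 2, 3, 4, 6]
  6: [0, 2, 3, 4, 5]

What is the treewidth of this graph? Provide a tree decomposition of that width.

Each bag holds 4 vertices, so the decomposition has width 3, which upper-bounds the treewidth. Conversely, {2, 3, 5, 6} is a clique of size 4, and the vertices of any clique must share a bag in every tree decomposition; so some bag has ≥ 4 vertices and tw(G) ≥ 3. The upper and lower bounds meet at 3, so that is the treewidth.

Treewidth 3.
Bags: B1 = {2, 4, 5, 6}  B2 = {0, 4, 5, 6}  B3 = {2, 3, 5, 6}  B4 = {0, 1, 4, 5}
Tree: B1–B2, B1–B3, B2–B4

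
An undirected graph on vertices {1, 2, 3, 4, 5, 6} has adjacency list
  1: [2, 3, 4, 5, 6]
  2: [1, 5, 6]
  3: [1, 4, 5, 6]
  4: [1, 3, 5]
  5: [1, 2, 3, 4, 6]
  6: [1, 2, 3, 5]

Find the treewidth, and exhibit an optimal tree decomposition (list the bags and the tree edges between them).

Treewidth 3.
Bags: B1 = {1, 3, 5, 6}  B2 = {1, 2, 5, 6}  B3 = {1, 3, 4, 5}
Tree: B1–B2, B1–B3

Every bag has size at most 4, so the width is 4 − 1 = 3 and tw(G) ≤ 3. For the lower bound, the 4 vertices {1, 2, 5, 6} are pairwise adjacent, and any tree decomposition puts a clique entirely inside one bag — forcing width ≥ 3. Combining the bounds, tw(G) = 3.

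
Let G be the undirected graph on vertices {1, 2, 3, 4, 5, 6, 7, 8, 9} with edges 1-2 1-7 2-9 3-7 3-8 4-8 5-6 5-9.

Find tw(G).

A width-1 tree decomposition is:
Bags: B1 = {4, 8}  B2 = {3, 8}  B3 = {3, 7}  B4 = {1, 7}  B5 = {1, 2}  B6 = {2, 9}  B7 = {5, 9}  B8 = {5, 6}
Tree: B1–B2, B2–B3, B3–B4, B4–B5, B5–B6, B6–B7, B7–B8
Every bag has size at most 2, so the width is 2 − 1 = 1 and tw(G) ≤ 1. Since G has at least one edge (e.g. 4–8), it is not an edgeless graph, so tw(G) ≥ 1. The upper and lower bounds meet at 1, so that is the treewidth.

1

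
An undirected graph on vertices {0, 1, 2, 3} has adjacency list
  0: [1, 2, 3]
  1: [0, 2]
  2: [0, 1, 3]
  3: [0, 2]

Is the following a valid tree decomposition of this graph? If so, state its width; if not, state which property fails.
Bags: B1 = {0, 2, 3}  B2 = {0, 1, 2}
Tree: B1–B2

Every vertex of G appears in some bag (union = {0, 1, 2, 3}); every edge is covered by a bag; and for each vertex v the set of bags containing v is connected in the bag tree. The decomposition is therefore valid. The largest bag has 3 vertices, so the width is 2.

Yes; width 2.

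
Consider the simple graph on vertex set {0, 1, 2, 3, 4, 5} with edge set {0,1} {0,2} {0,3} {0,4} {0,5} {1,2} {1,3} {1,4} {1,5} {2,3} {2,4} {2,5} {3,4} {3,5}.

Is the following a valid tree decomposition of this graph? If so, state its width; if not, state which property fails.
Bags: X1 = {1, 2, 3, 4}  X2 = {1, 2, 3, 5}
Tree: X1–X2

No — vertex 0 appears in no bag.

A tree decomposition must satisfy three properties: every vertex lies in some bag; for every edge, both endpoints lie together in some bag; and for every vertex, the bags containing it form a connected subtree. Here vertex 0 appears in no bag, so the decomposition is invalid.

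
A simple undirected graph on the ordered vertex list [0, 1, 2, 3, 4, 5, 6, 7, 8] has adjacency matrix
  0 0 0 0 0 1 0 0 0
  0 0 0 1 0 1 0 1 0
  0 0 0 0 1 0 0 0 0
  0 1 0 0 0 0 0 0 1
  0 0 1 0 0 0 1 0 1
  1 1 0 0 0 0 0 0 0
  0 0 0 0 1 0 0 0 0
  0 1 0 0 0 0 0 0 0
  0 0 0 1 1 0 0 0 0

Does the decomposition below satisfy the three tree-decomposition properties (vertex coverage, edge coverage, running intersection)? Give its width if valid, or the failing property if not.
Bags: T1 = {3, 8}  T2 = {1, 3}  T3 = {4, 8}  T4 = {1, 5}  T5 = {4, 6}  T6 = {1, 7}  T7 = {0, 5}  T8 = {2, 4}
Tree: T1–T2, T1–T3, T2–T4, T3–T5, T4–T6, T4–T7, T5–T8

Yes; width 1.

Every vertex of G appears in some bag (union = {0, 1, 2, 3, 4, 5, 6, 7, 8}); every edge is covered by a bag; and for each vertex v the set of bags containing v is connected in the bag tree. The decomposition is therefore valid. The largest bag has 2 vertices, so the width is 1.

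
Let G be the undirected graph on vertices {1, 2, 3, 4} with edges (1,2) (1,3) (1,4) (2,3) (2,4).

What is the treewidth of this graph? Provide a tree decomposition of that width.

Treewidth 2.
Bags: B1 = {1, 2, 3}  B2 = {1, 2, 4}
Tree: B1–B2

Each bag holds 3 vertices, so the decomposition has width 2, which upper-bounds the treewidth. On the other hand G contains the 3-clique {1, 2, 3}. A clique must lie in a single bag of any decomposition, so no decomposition can have width below 2. Hence tw(G) = 2 exactly.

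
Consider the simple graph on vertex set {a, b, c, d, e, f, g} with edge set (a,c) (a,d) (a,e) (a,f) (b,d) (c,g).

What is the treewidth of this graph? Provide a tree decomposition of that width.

Every bag has size at most 2, so the width is 2 − 1 = 1 and tw(G) ≤ 1. Since G has at least one edge (e.g. a–c), it is not an edgeless graph, so tw(G) ≥ 1. Hence tw(G) = 1 exactly.

Treewidth 1.
Bags: B1 = {a, c}  B2 = {c, g}  B3 = {a, e}  B4 = {a, f}  B5 = {a, d}  B6 = {b, d}
Tree: B1–B2, B1–B3, B1–B4, B3–B5, B5–B6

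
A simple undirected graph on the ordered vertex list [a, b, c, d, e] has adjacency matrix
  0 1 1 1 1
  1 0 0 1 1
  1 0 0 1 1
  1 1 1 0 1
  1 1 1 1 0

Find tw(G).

A width-3 tree decomposition is:
Bags: B1 = {a, c, d, e}  B2 = {a, b, d, e}
Tree: B1–B2
The largest bag has 4 vertices, giving width 3; this decomposition certifies tw(G) ≤ 3. For the lower bound, the 4 vertices {a, c, d, e} are pairwise adjacent, and any tree decomposition puts a clique entirely inside one bag — forcing width ≥ 3. Hence tw(G) = 3 exactly.

3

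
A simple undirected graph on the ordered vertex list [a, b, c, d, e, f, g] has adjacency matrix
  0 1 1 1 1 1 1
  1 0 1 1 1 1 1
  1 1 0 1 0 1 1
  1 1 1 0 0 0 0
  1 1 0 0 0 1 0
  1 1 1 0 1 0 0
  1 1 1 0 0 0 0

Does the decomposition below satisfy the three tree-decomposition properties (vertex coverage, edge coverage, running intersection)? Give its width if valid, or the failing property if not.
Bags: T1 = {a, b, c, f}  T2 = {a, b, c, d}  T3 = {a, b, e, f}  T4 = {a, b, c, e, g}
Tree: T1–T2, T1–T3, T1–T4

No — bags containing vertex e are not connected in the tree.

A tree decomposition must satisfy three properties: every vertex lies in some bag; for every edge, both endpoints lie together in some bag; and for every vertex, the bags containing it form a connected subtree. Here bags containing vertex e are not connected in the tree, so the decomposition is invalid.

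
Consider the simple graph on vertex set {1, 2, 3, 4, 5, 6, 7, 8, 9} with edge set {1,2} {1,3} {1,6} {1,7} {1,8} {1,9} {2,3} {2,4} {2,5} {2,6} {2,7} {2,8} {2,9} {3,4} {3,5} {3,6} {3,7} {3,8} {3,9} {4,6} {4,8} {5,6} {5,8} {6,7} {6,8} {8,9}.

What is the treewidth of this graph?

A width-4 tree decomposition is:
Bags: B1 = {1, 2, 3, 6, 7}  B2 = {1, 2, 3, 6, 8}  B3 = {2, 3, 4, 6, 8}  B4 = {1, 2, 3, 8, 9}  B5 = {2, 3, 5, 6, 8}
Tree: B1–B2, B2–B3, B2–B4, B3–B5
Every bag has size at most 5, so the width is 5 − 1 = 4 and tw(G) ≤ 4. Conversely, {1, 2, 3, 8, 9} is a clique of size 5, and the vertices of any clique must share a bag in every tree decomposition; so some bag has ≥ 5 vertices and tw(G) ≥ 4. Combining the bounds, tw(G) = 4.

4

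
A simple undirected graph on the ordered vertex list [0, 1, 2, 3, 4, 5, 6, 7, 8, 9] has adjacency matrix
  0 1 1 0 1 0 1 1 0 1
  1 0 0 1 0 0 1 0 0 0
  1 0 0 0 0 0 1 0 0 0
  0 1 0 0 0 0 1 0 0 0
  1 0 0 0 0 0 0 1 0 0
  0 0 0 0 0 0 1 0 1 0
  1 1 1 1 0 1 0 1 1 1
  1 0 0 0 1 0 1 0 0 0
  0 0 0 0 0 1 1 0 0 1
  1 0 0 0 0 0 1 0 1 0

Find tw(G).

2

A width-2 tree decomposition is:
Bags: B1 = {0, 2, 6}  B2 = {0, 6, 9}  B3 = {0, 1, 6}  B4 = {6, 8, 9}  B5 = {0, 6, 7}  B6 = {5, 6, 8}  B7 = {0, 4, 7}  B8 = {1, 3, 6}
Tree: B1–B2, B2–B3, B2–B4, B3–B5, B4–B6, B5–B7, B3–B8
Every bag has size at most 3, so the width is 3 − 1 = 2 and tw(G) ≤ 2. For the lower bound, the 3 vertices {0, 4, 7} are pairwise adjacent, and any tree decomposition puts a clique entirely inside one bag — forcing width ≥ 2. Combining the bounds, tw(G) = 2.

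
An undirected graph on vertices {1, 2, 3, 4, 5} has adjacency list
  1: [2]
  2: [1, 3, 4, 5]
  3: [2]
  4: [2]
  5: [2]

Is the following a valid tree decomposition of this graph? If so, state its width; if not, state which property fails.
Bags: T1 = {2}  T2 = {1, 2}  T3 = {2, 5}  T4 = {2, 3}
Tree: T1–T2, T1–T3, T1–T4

A tree decomposition must satisfy three properties: every vertex lies in some bag; for every edge, both endpoints lie together in some bag; and for every vertex, the bags containing it form a connected subtree. Here vertex 4 appears in no bag, so the decomposition is invalid.

No — vertex 4 appears in no bag.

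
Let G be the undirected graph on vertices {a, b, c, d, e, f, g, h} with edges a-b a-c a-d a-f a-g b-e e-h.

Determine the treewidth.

A width-1 tree decomposition is:
Bags: B1 = {a, b}  B2 = {a, g}  B3 = {a, c}  B4 = {b, e}  B5 = {e, h}  B6 = {a, f}  B7 = {a, d}
Tree: B1–B2, B2–B3, B1–B4, B4–B5, B3–B6, B1–B7
The largest bag has 2 vertices, giving width 1; this decomposition certifies tw(G) ≤ 1. G has an edge, so its treewidth is at least 1. Therefore the treewidth is 1.

1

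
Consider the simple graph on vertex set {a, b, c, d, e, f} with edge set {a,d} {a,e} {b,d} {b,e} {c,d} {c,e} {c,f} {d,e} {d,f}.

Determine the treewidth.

A width-2 tree decomposition is:
Bags: B1 = {a, d, e}  B2 = {c, d, e}  B3 = {c, d, f}  B4 = {b, d, e}
Tree: B1–B2, B2–B3, B2–B4
Each bag holds 3 vertices, so the decomposition has width 2, which upper-bounds the treewidth. Conversely, {c, d, e} is a clique of size 3, and the vertices of any clique must share a bag in every tree decomposition; so some bag has ≥ 3 vertices and tw(G) ≥ 2. Combining the bounds, tw(G) = 2.

2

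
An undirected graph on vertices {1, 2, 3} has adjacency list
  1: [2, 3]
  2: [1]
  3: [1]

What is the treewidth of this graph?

A width-1 tree decomposition is:
Bags: B1 = {1, 2}  B2 = {1, 3}
Tree: B1–B2
Each bag holds 2 vertices, so the decomposition has width 1, which upper-bounds the treewidth. Since G has at least one edge (e.g. 1–2), it is not an edgeless graph, so tw(G) ≥ 1. Combining the bounds, tw(G) = 1.

1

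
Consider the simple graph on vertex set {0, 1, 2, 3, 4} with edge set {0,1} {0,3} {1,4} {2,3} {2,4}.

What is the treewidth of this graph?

2

A width-2 tree decomposition is:
Bags: B1 = {2, 3, 4}  B2 = {0, 3, 4}  B3 = {0, 1, 4}
Tree: B1–B2, B2–B3
Each bag holds 3 vertices, so the decomposition has width 2, which upper-bounds the treewidth. The edges 4–2–3–0–1–4 form a cycle, so G is not a tree and its treewidth is at least 2. Hence tw(G) = 2 exactly.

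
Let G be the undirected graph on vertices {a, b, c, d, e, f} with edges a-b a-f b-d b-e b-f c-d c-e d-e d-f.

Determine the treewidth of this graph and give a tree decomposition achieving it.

Treewidth 2.
One optimal decomposition is:
Bags: B1 = {b, d, f}  B2 = {b, d, e}  B3 = {c, d, e}  B4 = {a, b, f}
Tree: B1–B2, B2–B3, B1–B4

The largest bag has 3 vertices, giving width 2; this decomposition certifies tw(G) ≤ 2. For the lower bound, the 3 vertices {c, d, e} are pairwise adjacent, and any tree decomposition puts a clique entirely inside one bag — forcing width ≥ 2. Combining the bounds, tw(G) = 2.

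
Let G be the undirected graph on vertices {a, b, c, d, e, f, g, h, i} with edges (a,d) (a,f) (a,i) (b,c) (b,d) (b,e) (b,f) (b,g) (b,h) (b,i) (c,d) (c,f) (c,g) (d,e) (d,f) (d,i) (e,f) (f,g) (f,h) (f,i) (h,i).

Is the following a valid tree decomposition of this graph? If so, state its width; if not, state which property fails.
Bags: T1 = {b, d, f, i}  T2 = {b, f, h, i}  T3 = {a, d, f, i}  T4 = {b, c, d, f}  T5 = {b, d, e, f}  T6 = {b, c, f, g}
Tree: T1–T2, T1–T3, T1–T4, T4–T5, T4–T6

Yes; width 3.

Vertex coverage: the bags together contain {a, b, c, d, e, f, g, h, i}, the full vertex set. Edge coverage: each edge of G has both endpoints in at least one bag. Running intersection: for every vertex, the bags containing it form a connected subtree. All three properties hold, so this is a valid tree decomposition of width max|bag| − 1 = 3, and hence tw(G) ≤ 3.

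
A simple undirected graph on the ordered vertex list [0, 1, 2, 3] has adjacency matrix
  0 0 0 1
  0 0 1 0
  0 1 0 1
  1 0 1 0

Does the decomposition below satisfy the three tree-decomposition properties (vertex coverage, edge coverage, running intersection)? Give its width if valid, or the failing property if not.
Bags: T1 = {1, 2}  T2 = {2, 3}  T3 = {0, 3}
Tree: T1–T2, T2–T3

Yes; width 1.

Checking the three conditions: (i) the bags cover all of {0, 1, 2, 3}; (ii) for each edge, some bag contains both endpoints; (iii) the bags containing any fixed vertex form a subtree. All hold, so the decomposition is valid with width 2 − 1 = 1.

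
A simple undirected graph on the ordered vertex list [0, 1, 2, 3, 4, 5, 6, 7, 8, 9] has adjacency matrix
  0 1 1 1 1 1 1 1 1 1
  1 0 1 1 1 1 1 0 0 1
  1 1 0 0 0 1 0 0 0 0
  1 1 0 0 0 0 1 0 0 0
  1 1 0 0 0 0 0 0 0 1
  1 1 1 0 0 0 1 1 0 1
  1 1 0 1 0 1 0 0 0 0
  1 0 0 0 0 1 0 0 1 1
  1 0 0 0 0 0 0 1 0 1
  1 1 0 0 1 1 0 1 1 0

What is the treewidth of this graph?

A width-3 tree decomposition is:
Bags: B1 = {0, 1, 5, 9}  B2 = {0, 1, 5, 6}  B3 = {0, 1, 4, 9}  B4 = {0, 1, 3, 6}  B5 = {0, 5, 7, 9}  B6 = {0, 7, 8, 9}  B7 = {0, 1, 2, 5}
Tree: B1–B2, B1–B3, B2–B4, B1–B5, B5–B6, B1–B7
Each bag holds 4 vertices, so the decomposition has width 3, which upper-bounds the treewidth. On the other hand G contains the 4-clique {0, 7, 8, 9}. A clique must lie in a single bag of any decomposition, so no decomposition can have width below 3. Hence tw(G) = 3 exactly.

3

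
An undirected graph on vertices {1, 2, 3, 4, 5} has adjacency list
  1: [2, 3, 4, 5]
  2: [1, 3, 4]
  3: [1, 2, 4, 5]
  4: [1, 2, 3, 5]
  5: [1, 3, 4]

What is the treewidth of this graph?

A width-3 tree decomposition is:
Bags: B1 = {1, 3, 4, 5}  B2 = {1, 2, 3, 4}
Tree: B1–B2
The largest bag has 4 vertices, giving width 3; this decomposition certifies tw(G) ≤ 3. On the other hand G contains the 4-clique {1, 2, 3, 4}. A clique must lie in a single bag of any decomposition, so no decomposition can have width below 3. Combining the bounds, tw(G) = 3.

3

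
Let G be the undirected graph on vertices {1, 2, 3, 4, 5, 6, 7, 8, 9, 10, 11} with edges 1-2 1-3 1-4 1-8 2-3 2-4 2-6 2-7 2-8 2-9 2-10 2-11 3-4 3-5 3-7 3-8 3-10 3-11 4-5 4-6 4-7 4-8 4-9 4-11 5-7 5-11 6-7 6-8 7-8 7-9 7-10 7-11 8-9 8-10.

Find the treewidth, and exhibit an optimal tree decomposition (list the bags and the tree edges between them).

Treewidth 4.
One such decomposition:
Bags: B1 = {1, 2, 3, 4, 8}  B2 = {2, 3, 4, 7, 8}  B3 = {2, 4, 7, 8, 9}  B4 = {2, 3, 4, 7, 11}  B5 = {3, 4, 5, 7, 11}  B6 = {2, 4, 6, 7, 8}  B7 = {2, 3, 7, 8, 10}
Tree: B1–B2, B2–B3, B2–B4, B4–B5, B2–B6, B2–B7

Each bag holds 5 vertices, so the decomposition has width 4, which upper-bounds the treewidth. On the other hand G contains the 5-clique {2, 3, 7, 8, 10}. A clique must lie in a single bag of any decomposition, so no decomposition can have width below 4. Therefore the treewidth is 4.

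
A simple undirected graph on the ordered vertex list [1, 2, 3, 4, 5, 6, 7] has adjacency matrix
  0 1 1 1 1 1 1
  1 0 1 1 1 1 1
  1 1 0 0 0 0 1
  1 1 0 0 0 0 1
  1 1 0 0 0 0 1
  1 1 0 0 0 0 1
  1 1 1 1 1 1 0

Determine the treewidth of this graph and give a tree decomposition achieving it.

Treewidth 3.
Bags: B1 = {1, 2, 3, 7}  B2 = {1, 2, 4, 7}  B3 = {1, 2, 6, 7}  B4 = {1, 2, 5, 7}
Tree: B1–B2, B2–B3, B2–B4

Every bag has size at most 4, so the width is 4 − 1 = 3 and tw(G) ≤ 3. On the other hand G contains the 4-clique {1, 2, 3, 7}. A clique must lie in a single bag of any decomposition, so no decomposition can have width below 3. Combining the bounds, tw(G) = 3.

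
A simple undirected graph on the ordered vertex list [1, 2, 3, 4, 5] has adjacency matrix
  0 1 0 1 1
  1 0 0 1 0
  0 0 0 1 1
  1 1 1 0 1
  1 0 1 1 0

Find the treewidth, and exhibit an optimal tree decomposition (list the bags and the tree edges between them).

Each bag holds 3 vertices, so the decomposition has width 2, which upper-bounds the treewidth. For the lower bound, the 3 vertices {1, 2, 4} are pairwise adjacent, and any tree decomposition puts a clique entirely inside one bag — forcing width ≥ 2. Combining the bounds, tw(G) = 2.

Treewidth 2.
Bags: B1 = {1, 4, 5}  B2 = {3, 4, 5}  B3 = {1, 2, 4}
Tree: B1–B2, B1–B3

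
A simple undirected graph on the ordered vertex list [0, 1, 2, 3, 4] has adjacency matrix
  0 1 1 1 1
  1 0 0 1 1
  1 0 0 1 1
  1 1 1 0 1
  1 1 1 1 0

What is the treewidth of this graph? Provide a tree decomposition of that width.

Treewidth 3.
One optimal decomposition is:
Bags: B1 = {0, 2, 3, 4}  B2 = {0, 1, 3, 4}
Tree: B1–B2

Every bag has size at most 4, so the width is 4 − 1 = 3 and tw(G) ≤ 3. Conversely, {0, 1, 3, 4} is a clique of size 4, and the vertices of any clique must share a bag in every tree decomposition; so some bag has ≥ 4 vertices and tw(G) ≥ 3. The upper and lower bounds meet at 3, so that is the treewidth.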